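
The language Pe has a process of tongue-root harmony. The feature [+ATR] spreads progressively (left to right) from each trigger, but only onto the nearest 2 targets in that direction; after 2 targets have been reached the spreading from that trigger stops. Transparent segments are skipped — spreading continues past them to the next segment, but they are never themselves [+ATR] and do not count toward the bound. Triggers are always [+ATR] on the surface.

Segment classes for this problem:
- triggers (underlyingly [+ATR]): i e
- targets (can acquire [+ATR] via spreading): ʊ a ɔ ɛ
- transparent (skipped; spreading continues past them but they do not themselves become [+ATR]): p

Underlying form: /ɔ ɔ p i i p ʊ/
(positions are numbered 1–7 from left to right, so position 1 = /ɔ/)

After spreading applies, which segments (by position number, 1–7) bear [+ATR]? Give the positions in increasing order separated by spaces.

4 5 7

From /i/ at 4 rightward: 5 /i/ is itself a trigger — this domain ends here.
From /i/ at 5 rightward: 6 /p/ transparent; 7 /ʊ/ → [+ATR]; word edge.
Targets with no active source: positions 1 2 stay [-ATR].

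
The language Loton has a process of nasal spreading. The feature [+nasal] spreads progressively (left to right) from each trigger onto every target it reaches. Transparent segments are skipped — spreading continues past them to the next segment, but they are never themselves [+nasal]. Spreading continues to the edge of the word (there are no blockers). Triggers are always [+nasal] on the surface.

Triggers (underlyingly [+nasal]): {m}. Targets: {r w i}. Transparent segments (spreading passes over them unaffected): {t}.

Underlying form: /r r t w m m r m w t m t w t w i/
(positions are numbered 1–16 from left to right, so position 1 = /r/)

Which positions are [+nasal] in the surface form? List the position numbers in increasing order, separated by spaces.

5 6 7 8 9 11 13 15 16

From /m/ at 5 rightward: 6 /m/ is itself a trigger — this domain ends here.
From /m/ at 6 rightward: 7 /r/ → [+nasal]; 8 /m/ is itself a trigger — this domain ends here.
From /m/ at 8 rightward: 9 /w/ → [+nasal]; 10 /t/ transparent; 11 /m/ is itself a trigger — this domain ends here.
From /m/ at 11 rightward: 12 /t/ transparent; 13 /w/ → [+nasal]; 14 /t/ transparent; 15 /w/ → [+nasal]; 16 /i/ → [+nasal]; word edge.
Targets with no active source: positions 1 2 4 stay [-nasal].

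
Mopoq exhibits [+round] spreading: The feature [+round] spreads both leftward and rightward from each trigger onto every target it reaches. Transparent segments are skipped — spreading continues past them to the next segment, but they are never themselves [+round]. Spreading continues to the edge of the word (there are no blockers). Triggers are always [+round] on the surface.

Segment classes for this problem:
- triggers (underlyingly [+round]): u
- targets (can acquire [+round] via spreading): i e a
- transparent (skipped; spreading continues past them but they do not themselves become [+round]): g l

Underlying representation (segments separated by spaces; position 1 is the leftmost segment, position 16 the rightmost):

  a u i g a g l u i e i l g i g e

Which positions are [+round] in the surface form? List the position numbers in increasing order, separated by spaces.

1 2 3 5 8 9 10 11 14 16

From /u/ at 2 rightward: 3 /i/ → [+round]; 4 /g/ transparent; 5 /a/ → [+round]; 6 /g/ transparent; 7 /l/ transparent; 8 /u/ is itself a trigger — this domain ends here.
From /u/ at 2 leftward: 1 /a/ → [+round]; word edge.
From /u/ at 8 rightward: 9 /i/ → [+round]; 10 /e/ → [+round]; 11 /i/ → [+round]; 12 /l/ transparent; 13 /g/ transparent; 14 /i/ → [+round]; 15 /g/ transparent; 16 /e/ → [+round]; word edge.
From /u/ at 8 leftward: 7 /l/ transparent; 6 /g/ transparent; 5 /a/ → [+round]; 4 /g/ transparent; 3 /i/ → [+round]; 2 /u/ is itself a trigger — this domain ends here.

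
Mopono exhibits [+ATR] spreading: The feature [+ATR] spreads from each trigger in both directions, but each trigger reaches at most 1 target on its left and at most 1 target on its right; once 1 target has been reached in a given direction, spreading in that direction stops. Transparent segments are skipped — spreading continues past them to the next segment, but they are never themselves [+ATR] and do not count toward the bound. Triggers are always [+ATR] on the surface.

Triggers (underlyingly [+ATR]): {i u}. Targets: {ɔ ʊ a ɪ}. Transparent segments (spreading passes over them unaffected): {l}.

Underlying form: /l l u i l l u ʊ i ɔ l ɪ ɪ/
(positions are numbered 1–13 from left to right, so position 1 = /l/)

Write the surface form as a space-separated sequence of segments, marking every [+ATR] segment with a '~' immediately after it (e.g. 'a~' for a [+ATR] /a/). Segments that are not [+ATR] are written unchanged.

l l u~ i~ l l u~ ʊ~ i~ ɔ~ l ɪ ɪ

From /u/ at 3 rightward: 4 /i/ is itself a trigger — this domain ends here.
From /u/ at 3 leftward: 2 /l/ transparent; 1 /l/ transparent; word edge.
From /i/ at 4 rightward: 5 /l/ transparent; 6 /l/ transparent; 7 /u/ is itself a trigger — this domain ends here.
From /i/ at 4 leftward: 3 /u/ is itself a trigger — this domain ends here.
From /u/ at 7 rightward: 8 /ʊ/ → [+ATR]; bound reached.
From /u/ at 7 leftward: 6 /l/ transparent; 5 /l/ transparent; 4 /i/ is itself a trigger — this domain ends here.
From /i/ at 9 rightward: 10 /ɔ/ → [+ATR]; bound reached.
From /i/ at 9 leftward: 8 /ʊ/ → [+ATR]; bound reached.
Targets with no active source: positions 12 13 stay [-ATR].
[+ATR] positions on the surface: 3 4 7 8 9 10.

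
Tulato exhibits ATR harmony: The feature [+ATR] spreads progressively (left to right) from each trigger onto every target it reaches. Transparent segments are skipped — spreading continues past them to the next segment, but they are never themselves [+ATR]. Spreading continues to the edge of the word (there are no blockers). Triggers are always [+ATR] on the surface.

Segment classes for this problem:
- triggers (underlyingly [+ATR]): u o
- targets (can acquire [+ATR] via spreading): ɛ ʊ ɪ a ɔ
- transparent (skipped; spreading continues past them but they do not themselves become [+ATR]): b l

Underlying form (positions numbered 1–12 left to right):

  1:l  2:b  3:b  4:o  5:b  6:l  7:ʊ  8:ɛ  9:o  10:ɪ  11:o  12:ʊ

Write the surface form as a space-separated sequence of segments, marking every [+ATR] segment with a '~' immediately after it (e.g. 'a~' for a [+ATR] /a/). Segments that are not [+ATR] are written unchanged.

l b b o~ b l ʊ~ ɛ~ o~ ɪ~ o~ ʊ~

From /o/ at 4 rightward: 5 /b/ transparent; 6 /l/ transparent; 7 /ʊ/ → [+ATR]; 8 /ɛ/ → [+ATR]; 9 /o/ is itself a trigger — this domain ends here.
From /o/ at 9 rightward: 10 /ɪ/ → [+ATR]; 11 /o/ is itself a trigger — this domain ends here.
From /o/ at 11 rightward: 12 /ʊ/ → [+ATR]; word edge.
[+ATR] positions on the surface: 4 7 8 9 10 11 12.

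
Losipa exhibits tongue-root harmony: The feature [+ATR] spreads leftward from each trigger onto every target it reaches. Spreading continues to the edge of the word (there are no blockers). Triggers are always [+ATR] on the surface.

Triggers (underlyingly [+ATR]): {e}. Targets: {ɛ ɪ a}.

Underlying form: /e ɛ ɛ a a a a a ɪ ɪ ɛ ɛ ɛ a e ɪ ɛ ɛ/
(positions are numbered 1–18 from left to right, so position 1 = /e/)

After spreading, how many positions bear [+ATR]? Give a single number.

15

From /e/ at 1 leftward: word edge.
From /e/ at 15 leftward: 14 /a/ → [+ATR]; 13 /ɛ/ → [+ATR]; 12 /ɛ/ → [+ATR]; 11 /ɛ/ → [+ATR]; 10 /ɪ/ → [+ATR]; 9 /ɪ/ → [+ATR]; 8 /a/ → [+ATR]; 7 /a/ → [+ATR]; 6 /a/ → [+ATR]; 5 /a/ → [+ATR]; 4 /a/ → [+ATR]; 3 /ɛ/ → [+ATR]; 2 /ɛ/ → [+ATR]; 1 /e/ is itself a trigger — this domain ends here.
Targets with no active source: positions 16 17 18 stay [-ATR].
[+ATR] positions on the surface: 1 2 3 4 5 6 7 8 9 10 11 12 13 14 15.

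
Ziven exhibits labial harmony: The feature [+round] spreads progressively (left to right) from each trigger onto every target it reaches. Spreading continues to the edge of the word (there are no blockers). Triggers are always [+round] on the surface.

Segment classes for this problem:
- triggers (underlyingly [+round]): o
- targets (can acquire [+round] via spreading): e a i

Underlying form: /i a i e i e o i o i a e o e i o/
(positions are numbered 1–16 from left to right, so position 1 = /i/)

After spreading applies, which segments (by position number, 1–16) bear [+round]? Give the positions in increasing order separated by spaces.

7 8 9 10 11 12 13 14 15 16

From /o/ at 7 rightward: 8 /i/ → [+round]; 9 /o/ is itself a trigger — this domain ends here.
From /o/ at 9 rightward: 10 /i/ → [+round]; 11 /a/ → [+round]; 12 /e/ → [+round]; 13 /o/ is itself a trigger — this domain ends here.
From /o/ at 13 rightward: 14 /e/ → [+round]; 15 /i/ → [+round]; 16 /o/ is itself a trigger — this domain ends here.
From /o/ at 16 rightward: word edge.
Targets with no active source: positions 1 2 3 4 5 6 stay [-round].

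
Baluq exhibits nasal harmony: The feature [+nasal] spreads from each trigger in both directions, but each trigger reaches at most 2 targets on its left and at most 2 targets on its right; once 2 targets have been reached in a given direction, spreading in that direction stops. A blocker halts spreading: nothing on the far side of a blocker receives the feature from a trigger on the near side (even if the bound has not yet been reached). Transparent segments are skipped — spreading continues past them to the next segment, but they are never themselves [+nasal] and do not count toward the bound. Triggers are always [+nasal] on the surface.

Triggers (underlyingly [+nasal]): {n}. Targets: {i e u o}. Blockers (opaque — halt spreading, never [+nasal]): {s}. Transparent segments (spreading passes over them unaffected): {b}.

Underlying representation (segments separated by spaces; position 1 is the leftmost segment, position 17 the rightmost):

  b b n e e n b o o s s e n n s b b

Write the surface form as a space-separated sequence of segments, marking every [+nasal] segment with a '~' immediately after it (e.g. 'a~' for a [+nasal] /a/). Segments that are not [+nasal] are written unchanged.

From /n/ at 3 rightward: 4 /e/ → [+nasal]; 5 /e/ → [+nasal]; bound reached.
From /n/ at 3 leftward: 2 /b/ transparent; 1 /b/ transparent; word edge.
From /n/ at 6 rightward: 7 /b/ transparent; 8 /o/ → [+nasal]; 9 /o/ → [+nasal]; bound reached.
From /n/ at 6 leftward: 5 /e/ → [+nasal]; 4 /e/ → [+nasal]; bound reached.
From /n/ at 13 rightward: 14 /n/ is itself a trigger — this domain ends here.
From /n/ at 13 leftward: 12 /e/ → [+nasal]; 11 /s/ blocks.
From /n/ at 14 rightward: 15 /s/ blocks.
From /n/ at 14 leftward: 13 /n/ is itself a trigger — this domain ends here.
[+nasal] positions on the surface: 3 4 5 6 8 9 12 13 14.

b b n~ e~ e~ n~ b o~ o~ s s e~ n~ n~ s b b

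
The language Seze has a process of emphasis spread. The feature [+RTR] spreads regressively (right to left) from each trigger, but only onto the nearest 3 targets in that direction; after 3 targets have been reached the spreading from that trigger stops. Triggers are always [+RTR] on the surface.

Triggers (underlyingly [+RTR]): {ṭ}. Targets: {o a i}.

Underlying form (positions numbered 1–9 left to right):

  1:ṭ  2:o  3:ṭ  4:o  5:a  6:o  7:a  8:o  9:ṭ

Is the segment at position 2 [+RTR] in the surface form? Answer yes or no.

yes

From /ṭ/ at 1 leftward: word edge.
From /ṭ/ at 3 leftward: 2 /o/ → [+RTR]; 1 /ṭ/ is itself a trigger — this domain ends here.
From /ṭ/ at 9 leftward: 8 /o/ → [+RTR]; 7 /a/ → [+RTR]; 6 /o/ → [+RTR]; bound reached.
Targets with no active source: positions 4 5 stay [-emphatic].
[+RTR] positions on the surface: 1 2 3 6 7 8 9.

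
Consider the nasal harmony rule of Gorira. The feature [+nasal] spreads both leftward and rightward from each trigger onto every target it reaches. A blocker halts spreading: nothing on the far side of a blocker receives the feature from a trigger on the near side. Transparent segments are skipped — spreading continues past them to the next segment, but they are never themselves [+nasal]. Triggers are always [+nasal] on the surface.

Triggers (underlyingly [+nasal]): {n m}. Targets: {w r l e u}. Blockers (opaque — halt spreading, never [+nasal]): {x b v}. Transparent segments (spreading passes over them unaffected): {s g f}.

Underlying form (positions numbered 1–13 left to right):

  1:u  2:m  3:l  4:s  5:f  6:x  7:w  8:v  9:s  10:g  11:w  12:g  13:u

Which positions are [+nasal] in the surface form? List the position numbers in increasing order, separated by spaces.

1 2 3

From /m/ at 2 rightward: 3 /l/ → [+nasal]; 4 /s/ transparent; 5 /f/ transparent; 6 /x/ blocks.
From /m/ at 2 leftward: 1 /u/ → [+nasal]; word edge.
Targets with no active source: positions 7 11 13 stay [-nasal].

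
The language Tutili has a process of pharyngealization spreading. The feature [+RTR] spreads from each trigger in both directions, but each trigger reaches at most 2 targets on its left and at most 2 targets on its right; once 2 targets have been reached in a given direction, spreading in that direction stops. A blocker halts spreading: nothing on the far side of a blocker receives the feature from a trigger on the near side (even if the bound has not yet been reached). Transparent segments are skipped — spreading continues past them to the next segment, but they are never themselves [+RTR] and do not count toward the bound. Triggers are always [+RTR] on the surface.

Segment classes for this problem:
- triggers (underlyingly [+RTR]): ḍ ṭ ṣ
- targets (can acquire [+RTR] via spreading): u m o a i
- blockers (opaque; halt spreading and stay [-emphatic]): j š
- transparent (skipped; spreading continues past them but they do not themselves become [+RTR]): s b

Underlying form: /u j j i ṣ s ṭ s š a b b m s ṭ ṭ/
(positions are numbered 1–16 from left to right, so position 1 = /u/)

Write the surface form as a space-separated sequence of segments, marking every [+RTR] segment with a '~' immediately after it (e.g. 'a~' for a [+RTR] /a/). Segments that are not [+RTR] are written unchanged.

From /ṣ/ at 5 rightward: 6 /s/ transparent; 7 /ṭ/ is itself a trigger — this domain ends here.
From /ṣ/ at 5 leftward: 4 /i/ → [+RTR]; 3 /j/ blocks.
From /ṭ/ at 7 rightward: 8 /s/ transparent; 9 /š/ blocks.
From /ṭ/ at 7 leftward: 6 /s/ transparent; 5 /ṣ/ is itself a trigger — this domain ends here.
From /ṭ/ at 15 rightward: 16 /ṭ/ is itself a trigger — this domain ends here.
From /ṭ/ at 15 leftward: 14 /s/ transparent; 13 /m/ → [+RTR]; 12 /b/ transparent; 11 /b/ transparent; 10 /a/ → [+RTR]; bound reached.
From /ṭ/ at 16 rightward: word edge.
From /ṭ/ at 16 leftward: 15 /ṭ/ is itself a trigger — this domain ends here.
Target with no active source: position 1 stays [-emphatic].
[+RTR] positions on the surface: 4 5 7 10 13 15 16.

u j j i~ ṣ~ s ṭ~ s š a~ b b m~ s ṭ~ ṭ~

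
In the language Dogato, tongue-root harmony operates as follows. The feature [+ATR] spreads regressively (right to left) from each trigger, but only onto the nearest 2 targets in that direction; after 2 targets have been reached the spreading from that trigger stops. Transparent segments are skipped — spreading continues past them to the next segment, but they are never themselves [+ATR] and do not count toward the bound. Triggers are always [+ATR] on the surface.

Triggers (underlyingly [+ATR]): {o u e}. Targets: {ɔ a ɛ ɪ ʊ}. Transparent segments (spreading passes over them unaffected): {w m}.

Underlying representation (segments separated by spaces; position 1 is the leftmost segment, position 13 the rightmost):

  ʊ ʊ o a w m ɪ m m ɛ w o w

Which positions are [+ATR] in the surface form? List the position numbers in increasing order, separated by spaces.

1 2 3 7 10 12

From /o/ at 3 leftward: 2 /ʊ/ → [+ATR]; 1 /ʊ/ → [+ATR]; bound reached.
From /o/ at 12 leftward: 11 /w/ transparent; 10 /ɛ/ → [+ATR]; 9 /m/ transparent; 8 /m/ transparent; 7 /ɪ/ → [+ATR]; bound reached.
Target with no active source: position 4 stays [-ATR].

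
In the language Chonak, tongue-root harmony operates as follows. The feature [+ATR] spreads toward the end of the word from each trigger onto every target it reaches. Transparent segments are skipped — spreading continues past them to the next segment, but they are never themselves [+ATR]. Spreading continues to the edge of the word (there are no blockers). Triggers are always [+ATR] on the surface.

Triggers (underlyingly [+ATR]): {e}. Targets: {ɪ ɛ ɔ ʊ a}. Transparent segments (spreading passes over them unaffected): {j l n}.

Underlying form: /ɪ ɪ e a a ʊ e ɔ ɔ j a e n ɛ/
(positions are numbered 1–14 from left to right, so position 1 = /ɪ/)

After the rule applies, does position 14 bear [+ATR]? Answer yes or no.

yes

From /e/ at 3 rightward: 4 /a/ → [+ATR]; 5 /a/ → [+ATR]; 6 /ʊ/ → [+ATR]; 7 /e/ is itself a trigger — this domain ends here.
From /e/ at 7 rightward: 8 /ɔ/ → [+ATR]; 9 /ɔ/ → [+ATR]; 10 /j/ transparent; 11 /a/ → [+ATR]; 12 /e/ is itself a trigger — this domain ends here.
From /e/ at 12 rightward: 13 /n/ transparent; 14 /ɛ/ → [+ATR]; word edge.
Targets with no active source: positions 1 2 stay [-ATR].
[+ATR] positions on the surface: 3 4 5 6 7 8 9 11 12 14.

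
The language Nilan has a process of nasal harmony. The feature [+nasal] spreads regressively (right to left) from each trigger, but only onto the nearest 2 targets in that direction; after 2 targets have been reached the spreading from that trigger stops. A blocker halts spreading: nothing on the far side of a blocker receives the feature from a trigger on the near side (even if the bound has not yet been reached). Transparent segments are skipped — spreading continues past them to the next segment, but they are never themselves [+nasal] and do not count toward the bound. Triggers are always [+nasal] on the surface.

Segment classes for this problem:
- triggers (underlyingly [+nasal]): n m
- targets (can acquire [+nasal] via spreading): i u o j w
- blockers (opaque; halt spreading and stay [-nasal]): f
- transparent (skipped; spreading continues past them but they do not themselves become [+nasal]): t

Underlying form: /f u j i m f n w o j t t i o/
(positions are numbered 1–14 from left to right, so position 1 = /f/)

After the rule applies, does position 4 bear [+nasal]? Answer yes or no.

From /m/ at 5 leftward: 4 /i/ → [+nasal]; 3 /j/ → [+nasal]; bound reached.
From /n/ at 7 leftward: 6 /f/ blocks.
Targets with no active source: positions 2 8 9 10 13 14 stay [-nasal].
[+nasal] positions on the surface: 3 4 5 7.

yes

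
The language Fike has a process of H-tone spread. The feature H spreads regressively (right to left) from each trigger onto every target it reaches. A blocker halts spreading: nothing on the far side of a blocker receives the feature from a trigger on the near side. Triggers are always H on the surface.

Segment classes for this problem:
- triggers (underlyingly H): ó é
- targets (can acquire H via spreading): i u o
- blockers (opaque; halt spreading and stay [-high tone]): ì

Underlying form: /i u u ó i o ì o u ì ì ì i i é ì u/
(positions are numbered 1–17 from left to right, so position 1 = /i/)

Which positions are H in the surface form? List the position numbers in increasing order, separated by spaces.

From /ó/ at 4 leftward: 3 /u/ → H; 2 /u/ → H; 1 /i/ → H; word edge.
From /é/ at 15 leftward: 14 /i/ → H; 13 /i/ → H; 12 /ì/ blocks.
Targets with no active source: positions 5 6 8 9 17 stay [-high tone].

1 2 3 4 13 14 15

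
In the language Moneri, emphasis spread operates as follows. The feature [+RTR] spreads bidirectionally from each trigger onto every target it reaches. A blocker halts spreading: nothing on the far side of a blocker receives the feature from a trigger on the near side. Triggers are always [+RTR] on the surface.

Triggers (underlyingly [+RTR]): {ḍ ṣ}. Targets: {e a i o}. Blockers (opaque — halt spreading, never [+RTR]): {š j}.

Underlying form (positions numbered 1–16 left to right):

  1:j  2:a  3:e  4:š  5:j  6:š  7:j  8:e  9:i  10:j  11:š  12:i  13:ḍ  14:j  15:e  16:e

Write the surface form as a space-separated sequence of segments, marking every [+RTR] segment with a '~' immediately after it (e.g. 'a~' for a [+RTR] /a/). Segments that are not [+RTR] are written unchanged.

From /ḍ/ at 13 rightward: 14 /j/ blocks.
From /ḍ/ at 13 leftward: 12 /i/ → [+RTR]; 11 /š/ blocks.
Targets with no active source: positions 2 3 8 9 15 16 stay [-emphatic].
[+RTR] positions on the surface: 12 13.

j a e š j š j e i j š i~ ḍ~ j e e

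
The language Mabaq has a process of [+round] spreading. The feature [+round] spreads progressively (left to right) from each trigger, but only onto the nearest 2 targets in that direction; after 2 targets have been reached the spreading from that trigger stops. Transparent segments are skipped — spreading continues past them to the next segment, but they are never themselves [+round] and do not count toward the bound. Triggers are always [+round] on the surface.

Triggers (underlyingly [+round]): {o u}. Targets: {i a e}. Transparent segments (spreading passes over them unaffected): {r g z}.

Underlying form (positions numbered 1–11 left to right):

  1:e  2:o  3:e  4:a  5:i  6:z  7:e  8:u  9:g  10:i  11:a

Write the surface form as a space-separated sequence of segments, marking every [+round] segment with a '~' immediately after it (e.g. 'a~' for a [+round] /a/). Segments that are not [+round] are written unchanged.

e o~ e~ a~ i z e u~ g i~ a~

From /o/ at 2 rightward: 3 /e/ → [+round]; 4 /a/ → [+round]; bound reached.
From /u/ at 8 rightward: 9 /g/ transparent; 10 /i/ → [+round]; 11 /a/ → [+round]; bound reached.
Targets with no active source: positions 1 5 7 stay [-round].
[+round] positions on the surface: 2 3 4 8 10 11.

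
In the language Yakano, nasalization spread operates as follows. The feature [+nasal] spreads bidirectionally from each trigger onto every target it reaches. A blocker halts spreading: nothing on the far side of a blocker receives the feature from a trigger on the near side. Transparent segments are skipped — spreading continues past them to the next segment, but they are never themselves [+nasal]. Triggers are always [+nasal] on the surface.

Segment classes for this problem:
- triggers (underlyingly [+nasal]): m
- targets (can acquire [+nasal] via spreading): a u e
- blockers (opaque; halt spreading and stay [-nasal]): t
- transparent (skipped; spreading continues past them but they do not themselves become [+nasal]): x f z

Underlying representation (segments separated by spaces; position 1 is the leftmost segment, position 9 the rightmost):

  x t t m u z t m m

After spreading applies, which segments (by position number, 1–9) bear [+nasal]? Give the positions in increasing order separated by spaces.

From /m/ at 4 rightward: 5 /u/ → [+nasal]; 6 /z/ transparent; 7 /t/ blocks.
From /m/ at 4 leftward: 3 /t/ blocks.
From /m/ at 8 rightward: 9 /m/ is itself a trigger — this domain ends here.
From /m/ at 8 leftward: 7 /t/ blocks.
From /m/ at 9 rightward: word edge.
From /m/ at 9 leftward: 8 /m/ is itself a trigger — this domain ends here.

4 5 8 9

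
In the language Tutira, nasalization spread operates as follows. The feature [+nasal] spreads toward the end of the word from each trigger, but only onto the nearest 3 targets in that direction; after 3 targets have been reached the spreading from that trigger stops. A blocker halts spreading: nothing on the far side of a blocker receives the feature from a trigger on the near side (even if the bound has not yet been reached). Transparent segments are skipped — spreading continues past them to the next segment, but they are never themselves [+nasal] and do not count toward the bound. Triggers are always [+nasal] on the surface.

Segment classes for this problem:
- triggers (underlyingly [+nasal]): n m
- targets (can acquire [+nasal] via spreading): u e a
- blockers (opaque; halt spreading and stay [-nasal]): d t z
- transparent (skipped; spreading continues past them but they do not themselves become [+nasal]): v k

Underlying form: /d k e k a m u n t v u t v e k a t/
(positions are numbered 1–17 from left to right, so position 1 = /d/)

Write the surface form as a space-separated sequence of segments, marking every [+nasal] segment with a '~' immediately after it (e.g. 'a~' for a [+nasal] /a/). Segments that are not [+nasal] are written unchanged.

From /m/ at 6 rightward: 7 /u/ → [+nasal]; 8 /n/ is itself a trigger — this domain ends here.
From /n/ at 8 rightward: 9 /t/ blocks.
Targets with no active source: positions 3 5 11 14 16 stay [-nasal].
[+nasal] positions on the surface: 6 7 8.

d k e k a m~ u~ n~ t v u t v e k a t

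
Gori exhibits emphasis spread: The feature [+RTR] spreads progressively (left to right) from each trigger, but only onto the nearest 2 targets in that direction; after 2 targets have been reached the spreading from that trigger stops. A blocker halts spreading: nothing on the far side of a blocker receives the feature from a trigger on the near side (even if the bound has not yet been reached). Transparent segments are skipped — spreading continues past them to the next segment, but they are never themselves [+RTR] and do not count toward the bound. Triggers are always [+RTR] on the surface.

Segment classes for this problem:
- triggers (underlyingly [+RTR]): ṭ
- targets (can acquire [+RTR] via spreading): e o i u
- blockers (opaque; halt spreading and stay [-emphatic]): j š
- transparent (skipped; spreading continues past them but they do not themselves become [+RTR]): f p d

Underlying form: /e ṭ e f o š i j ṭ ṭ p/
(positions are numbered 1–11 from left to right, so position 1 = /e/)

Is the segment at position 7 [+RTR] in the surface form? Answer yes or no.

no

From /ṭ/ at 2 rightward: 3 /e/ → [+RTR]; 4 /f/ transparent; 5 /o/ → [+RTR]; bound reached.
From /ṭ/ at 9 rightward: 10 /ṭ/ is itself a trigger — this domain ends here.
From /ṭ/ at 10 rightward: 11 /p/ transparent; word edge.
Targets with no active source: positions 1 7 stay [-emphatic].
[+RTR] positions on the surface: 2 3 5 9 10.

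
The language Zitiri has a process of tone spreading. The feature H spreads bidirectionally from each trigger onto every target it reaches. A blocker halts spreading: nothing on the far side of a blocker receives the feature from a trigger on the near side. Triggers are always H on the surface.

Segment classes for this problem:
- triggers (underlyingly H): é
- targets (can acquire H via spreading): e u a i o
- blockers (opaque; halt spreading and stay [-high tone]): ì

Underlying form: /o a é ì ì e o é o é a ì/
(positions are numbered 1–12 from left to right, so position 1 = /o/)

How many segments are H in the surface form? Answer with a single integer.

9

From /é/ at 3 rightward: 4 /ì/ blocks.
From /é/ at 3 leftward: 2 /a/ → H; 1 /o/ → H; word edge.
From /é/ at 8 rightward: 9 /o/ → H; 10 /é/ is itself a trigger — this domain ends here.
From /é/ at 8 leftward: 7 /o/ → H; 6 /e/ → H; 5 /ì/ blocks.
From /é/ at 10 rightward: 11 /a/ → H; 12 /ì/ blocks.
From /é/ at 10 leftward: 9 /o/ → H; 8 /é/ is itself a trigger — this domain ends here.
H positions on the surface: 1 2 3 6 7 8 9 10 11.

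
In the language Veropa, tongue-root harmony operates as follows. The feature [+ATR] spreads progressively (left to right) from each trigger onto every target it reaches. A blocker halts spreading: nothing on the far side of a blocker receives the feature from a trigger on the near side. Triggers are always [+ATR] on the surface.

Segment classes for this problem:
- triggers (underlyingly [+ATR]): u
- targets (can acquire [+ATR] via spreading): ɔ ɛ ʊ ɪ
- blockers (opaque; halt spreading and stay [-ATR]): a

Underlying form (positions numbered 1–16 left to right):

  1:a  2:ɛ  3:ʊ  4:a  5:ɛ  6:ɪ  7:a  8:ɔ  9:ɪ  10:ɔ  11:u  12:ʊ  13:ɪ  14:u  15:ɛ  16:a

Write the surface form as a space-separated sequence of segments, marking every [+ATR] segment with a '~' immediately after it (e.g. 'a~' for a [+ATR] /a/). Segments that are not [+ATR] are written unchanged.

a ɛ ʊ a ɛ ɪ a ɔ ɪ ɔ u~ ʊ~ ɪ~ u~ ɛ~ a

From /u/ at 11 rightward: 12 /ʊ/ → [+ATR]; 13 /ɪ/ → [+ATR]; 14 /u/ is itself a trigger — this domain ends here.
From /u/ at 14 rightward: 15 /ɛ/ → [+ATR]; 16 /a/ blocks.
Targets with no active source: positions 2 3 5 6 8 9 10 stay [-ATR].
[+ATR] positions on the surface: 11 12 13 14 15.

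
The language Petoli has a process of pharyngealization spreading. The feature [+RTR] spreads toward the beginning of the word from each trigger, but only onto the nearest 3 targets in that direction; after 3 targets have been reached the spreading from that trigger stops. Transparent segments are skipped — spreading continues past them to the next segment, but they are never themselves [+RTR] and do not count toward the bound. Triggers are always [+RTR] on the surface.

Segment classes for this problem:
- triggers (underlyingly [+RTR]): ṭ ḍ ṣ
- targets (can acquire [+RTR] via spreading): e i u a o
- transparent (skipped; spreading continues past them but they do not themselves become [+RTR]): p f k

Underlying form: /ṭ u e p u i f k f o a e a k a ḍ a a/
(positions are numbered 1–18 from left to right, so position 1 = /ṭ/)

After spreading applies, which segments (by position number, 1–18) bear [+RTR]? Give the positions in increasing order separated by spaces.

From /ṭ/ at 1 leftward: word edge.
From /ḍ/ at 16 leftward: 15 /a/ → [+RTR]; 14 /k/ transparent; 13 /a/ → [+RTR]; 12 /e/ → [+RTR]; bound reached.
Targets with no active source: positions 2 3 5 6 10 11 17 18 stay [-emphatic].

1 12 13 15 16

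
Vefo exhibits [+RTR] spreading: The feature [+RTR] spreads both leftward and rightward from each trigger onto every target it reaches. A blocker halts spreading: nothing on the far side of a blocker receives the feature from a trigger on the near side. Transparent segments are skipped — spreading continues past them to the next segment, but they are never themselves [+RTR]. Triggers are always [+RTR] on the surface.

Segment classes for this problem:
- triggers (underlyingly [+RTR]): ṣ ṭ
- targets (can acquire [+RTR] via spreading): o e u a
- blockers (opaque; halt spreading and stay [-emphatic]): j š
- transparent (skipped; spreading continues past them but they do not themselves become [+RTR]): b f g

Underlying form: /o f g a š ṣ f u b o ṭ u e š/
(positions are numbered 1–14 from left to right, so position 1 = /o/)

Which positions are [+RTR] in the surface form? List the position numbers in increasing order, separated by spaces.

6 8 10 11 12 13

From /ṣ/ at 6 rightward: 7 /f/ transparent; 8 /u/ → [+RTR]; 9 /b/ transparent; 10 /o/ → [+RTR]; 11 /ṭ/ is itself a trigger — this domain ends here.
From /ṣ/ at 6 leftward: 5 /š/ blocks.
From /ṭ/ at 11 rightward: 12 /u/ → [+RTR]; 13 /e/ → [+RTR]; 14 /š/ blocks.
From /ṭ/ at 11 leftward: 10 /o/ → [+RTR]; 9 /b/ transparent; 8 /u/ → [+RTR]; 7 /f/ transparent; 6 /ṣ/ is itself a trigger — this domain ends here.
Targets with no active source: positions 1 4 stay [-emphatic].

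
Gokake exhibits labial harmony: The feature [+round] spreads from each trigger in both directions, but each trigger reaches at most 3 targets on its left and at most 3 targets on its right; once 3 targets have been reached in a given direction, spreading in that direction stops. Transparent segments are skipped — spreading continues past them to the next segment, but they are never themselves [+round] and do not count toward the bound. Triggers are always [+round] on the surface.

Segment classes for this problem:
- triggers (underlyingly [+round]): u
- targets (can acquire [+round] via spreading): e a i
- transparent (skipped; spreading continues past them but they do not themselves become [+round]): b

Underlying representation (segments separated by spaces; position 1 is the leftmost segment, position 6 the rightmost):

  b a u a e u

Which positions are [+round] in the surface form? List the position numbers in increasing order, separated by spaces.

2 3 4 5 6

From /u/ at 3 rightward: 4 /a/ → [+round]; 5 /e/ → [+round]; 6 /u/ is itself a trigger — this domain ends here.
From /u/ at 3 leftward: 2 /a/ → [+round]; 1 /b/ transparent; word edge.
From /u/ at 6 rightward: word edge.
From /u/ at 6 leftward: 5 /e/ → [+round]; 4 /a/ → [+round]; 3 /u/ is itself a trigger — this domain ends here.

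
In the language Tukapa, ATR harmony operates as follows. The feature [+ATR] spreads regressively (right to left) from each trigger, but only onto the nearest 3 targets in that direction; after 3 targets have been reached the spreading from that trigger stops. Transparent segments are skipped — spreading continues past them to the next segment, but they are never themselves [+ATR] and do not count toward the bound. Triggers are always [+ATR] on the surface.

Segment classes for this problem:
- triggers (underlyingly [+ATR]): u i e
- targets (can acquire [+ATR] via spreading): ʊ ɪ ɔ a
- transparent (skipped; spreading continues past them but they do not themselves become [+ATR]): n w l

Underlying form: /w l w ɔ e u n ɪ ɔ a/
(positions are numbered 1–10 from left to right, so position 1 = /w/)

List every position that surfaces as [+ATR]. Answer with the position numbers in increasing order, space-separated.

4 5 6

From /e/ at 5 leftward: 4 /ɔ/ → [+ATR]; 3 /w/ transparent; 2 /l/ transparent; 1 /w/ transparent; word edge.
From /u/ at 6 leftward: 5 /e/ is itself a trigger — this domain ends here.
Targets with no active source: positions 8 9 10 stay [-ATR].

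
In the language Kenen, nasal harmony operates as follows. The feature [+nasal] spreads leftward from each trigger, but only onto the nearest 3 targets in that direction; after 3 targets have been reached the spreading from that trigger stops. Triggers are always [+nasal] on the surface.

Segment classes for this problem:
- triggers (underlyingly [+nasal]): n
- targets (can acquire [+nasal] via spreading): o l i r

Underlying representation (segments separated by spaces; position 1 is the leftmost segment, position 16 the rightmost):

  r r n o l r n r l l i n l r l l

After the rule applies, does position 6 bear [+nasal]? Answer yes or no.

yes

From /n/ at 3 leftward: 2 /r/ → [+nasal]; 1 /r/ → [+nasal]; word edge.
From /n/ at 7 leftward: 6 /r/ → [+nasal]; 5 /l/ → [+nasal]; 4 /o/ → [+nasal]; bound reached.
From /n/ at 12 leftward: 11 /i/ → [+nasal]; 10 /l/ → [+nasal]; 9 /l/ → [+nasal]; bound reached.
Targets with no active source: positions 8 13 14 15 16 stay [-nasal].
[+nasal] positions on the surface: 1 2 3 4 5 6 7 9 10 11 12.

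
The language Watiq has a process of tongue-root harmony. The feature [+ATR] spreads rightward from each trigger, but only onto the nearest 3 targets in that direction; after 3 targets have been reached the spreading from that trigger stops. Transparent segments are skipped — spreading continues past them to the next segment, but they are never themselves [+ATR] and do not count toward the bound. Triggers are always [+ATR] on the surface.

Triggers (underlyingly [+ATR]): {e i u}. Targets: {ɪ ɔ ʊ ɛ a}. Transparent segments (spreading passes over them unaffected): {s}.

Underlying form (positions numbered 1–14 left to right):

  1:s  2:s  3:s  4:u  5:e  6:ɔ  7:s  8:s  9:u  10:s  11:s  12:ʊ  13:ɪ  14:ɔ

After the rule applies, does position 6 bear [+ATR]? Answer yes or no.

From /u/ at 4 rightward: 5 /e/ is itself a trigger — this domain ends here.
From /e/ at 5 rightward: 6 /ɔ/ → [+ATR]; 7 /s/ transparent; 8 /s/ transparent; 9 /u/ is itself a trigger — this domain ends here.
From /u/ at 9 rightward: 10 /s/ transparent; 11 /s/ transparent; 12 /ʊ/ → [+ATR]; 13 /ɪ/ → [+ATR]; 14 /ɔ/ → [+ATR]; bound reached.
[+ATR] positions on the surface: 4 5 6 9 12 13 14.

yes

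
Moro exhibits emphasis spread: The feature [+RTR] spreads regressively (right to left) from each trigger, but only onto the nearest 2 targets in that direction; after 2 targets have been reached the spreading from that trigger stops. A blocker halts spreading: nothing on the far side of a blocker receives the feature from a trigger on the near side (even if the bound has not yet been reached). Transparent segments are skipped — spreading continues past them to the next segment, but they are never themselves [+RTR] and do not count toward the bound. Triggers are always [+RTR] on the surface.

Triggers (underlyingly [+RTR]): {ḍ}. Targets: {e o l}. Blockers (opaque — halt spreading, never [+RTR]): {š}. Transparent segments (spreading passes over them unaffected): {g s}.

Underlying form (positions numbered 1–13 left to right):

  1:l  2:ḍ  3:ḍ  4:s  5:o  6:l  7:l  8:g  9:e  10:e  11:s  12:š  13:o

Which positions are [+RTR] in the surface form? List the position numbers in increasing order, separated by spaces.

From /ḍ/ at 2 leftward: 1 /l/ → [+RTR]; word edge.
From /ḍ/ at 3 leftward: 2 /ḍ/ is itself a trigger — this domain ends here.
Targets with no active source: positions 5 6 7 9 10 13 stay [-emphatic].

1 2 3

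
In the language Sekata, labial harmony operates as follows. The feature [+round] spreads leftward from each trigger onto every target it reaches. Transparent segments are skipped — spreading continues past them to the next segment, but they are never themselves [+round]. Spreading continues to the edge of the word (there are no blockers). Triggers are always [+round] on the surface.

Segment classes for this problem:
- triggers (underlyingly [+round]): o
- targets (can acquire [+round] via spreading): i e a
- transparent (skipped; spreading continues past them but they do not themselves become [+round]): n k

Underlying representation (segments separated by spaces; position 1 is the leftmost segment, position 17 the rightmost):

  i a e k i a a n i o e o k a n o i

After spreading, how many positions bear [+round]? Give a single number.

12

From /o/ at 10 leftward: 9 /i/ → [+round]; 8 /n/ transparent; 7 /a/ → [+round]; 6 /a/ → [+round]; 5 /i/ → [+round]; 4 /k/ transparent; 3 /e/ → [+round]; 2 /a/ → [+round]; 1 /i/ → [+round]; word edge.
From /o/ at 12 leftward: 11 /e/ → [+round]; 10 /o/ is itself a trigger — this domain ends here.
From /o/ at 16 leftward: 15 /n/ transparent; 14 /a/ → [+round]; 13 /k/ transparent; 12 /o/ is itself a trigger — this domain ends here.
Target with no active source: position 17 stays [-round].
[+round] positions on the surface: 1 2 3 5 6 7 9 10 11 12 14 16.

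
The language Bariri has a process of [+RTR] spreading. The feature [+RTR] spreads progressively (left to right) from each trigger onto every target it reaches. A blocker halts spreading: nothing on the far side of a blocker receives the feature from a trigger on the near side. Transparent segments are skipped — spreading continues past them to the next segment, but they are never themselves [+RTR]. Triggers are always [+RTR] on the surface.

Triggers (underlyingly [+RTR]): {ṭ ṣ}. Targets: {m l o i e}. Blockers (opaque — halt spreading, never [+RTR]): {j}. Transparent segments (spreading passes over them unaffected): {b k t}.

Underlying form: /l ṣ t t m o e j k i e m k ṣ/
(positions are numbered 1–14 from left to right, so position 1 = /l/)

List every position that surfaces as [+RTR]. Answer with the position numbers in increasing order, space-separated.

2 5 6 7 14

From /ṣ/ at 2 rightward: 3 /t/ transparent; 4 /t/ transparent; 5 /m/ → [+RTR]; 6 /o/ → [+RTR]; 7 /e/ → [+RTR]; 8 /j/ blocks.
From /ṣ/ at 14 rightward: word edge.
Targets with no active source: positions 1 10 11 12 stay [-emphatic].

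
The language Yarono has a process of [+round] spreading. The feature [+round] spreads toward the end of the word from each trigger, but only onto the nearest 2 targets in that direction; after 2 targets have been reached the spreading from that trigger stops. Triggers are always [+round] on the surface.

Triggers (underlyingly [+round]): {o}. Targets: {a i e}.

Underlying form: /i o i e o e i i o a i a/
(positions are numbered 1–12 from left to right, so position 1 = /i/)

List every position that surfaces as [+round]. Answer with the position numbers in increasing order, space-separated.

From /o/ at 2 rightward: 3 /i/ → [+round]; 4 /e/ → [+round]; bound reached.
From /o/ at 5 rightward: 6 /e/ → [+round]; 7 /i/ → [+round]; bound reached.
From /o/ at 9 rightward: 10 /a/ → [+round]; 11 /i/ → [+round]; bound reached.
Targets with no active source: positions 1 8 12 stay [-round].

2 3 4 5 6 7 9 10 11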